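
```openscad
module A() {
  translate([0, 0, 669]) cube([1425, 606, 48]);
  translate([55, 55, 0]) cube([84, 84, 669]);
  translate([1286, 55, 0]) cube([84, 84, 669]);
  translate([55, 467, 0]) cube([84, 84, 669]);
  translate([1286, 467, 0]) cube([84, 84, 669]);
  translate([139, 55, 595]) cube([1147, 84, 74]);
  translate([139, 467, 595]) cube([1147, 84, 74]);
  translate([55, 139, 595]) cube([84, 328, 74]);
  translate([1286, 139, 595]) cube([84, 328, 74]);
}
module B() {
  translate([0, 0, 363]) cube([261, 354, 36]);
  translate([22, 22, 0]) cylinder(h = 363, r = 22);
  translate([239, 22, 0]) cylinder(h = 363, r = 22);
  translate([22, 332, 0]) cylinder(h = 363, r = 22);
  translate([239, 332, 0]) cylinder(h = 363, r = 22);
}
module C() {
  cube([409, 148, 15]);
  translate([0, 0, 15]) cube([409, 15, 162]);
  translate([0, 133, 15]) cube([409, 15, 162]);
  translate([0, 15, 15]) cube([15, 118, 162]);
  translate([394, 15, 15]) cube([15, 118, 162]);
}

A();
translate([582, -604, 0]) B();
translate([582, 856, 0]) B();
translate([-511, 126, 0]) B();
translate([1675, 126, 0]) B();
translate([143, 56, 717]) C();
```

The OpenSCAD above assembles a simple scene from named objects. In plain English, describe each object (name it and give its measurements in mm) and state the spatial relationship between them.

A is a table with a 1425×606 mm rectangular top, 48 mm thick, top surface at z = 717 mm, supported by four 84×84 mm square legs, each inset 55 mm from the nearest pair of top edges, running from the floor. Four apron rails, 84 mm thick and 74 mm tall, run between adjacent legs with their top edges flush with the underside of the top and their outer faces flush with the legs' outer faces.

B is a simple wooden stool: a rectangular seat 261 mm (x) by 354 mm (y), 36 mm thick, top face at z = 399 mm, on four round legs, each 44 mm in diameter. The legs rest on z = 0, each leg's axis is inset half a diameter from the nearest pair of seat edges (so the leg's bounding box is flush with the corner).

C is an open-topped rectangular box: outside dimensions 409×148×177 mm, with a uniform wall and base thickness of 15 mm. The base is a full 409×148 slab on the floor; four walls sit on top of the base. The front and back walls (the −y and +y sides) span the full width; the two side walls fit between them.

Four stools sit around the table at the −y, +y, −x, +x sides. The open box is on top of the table.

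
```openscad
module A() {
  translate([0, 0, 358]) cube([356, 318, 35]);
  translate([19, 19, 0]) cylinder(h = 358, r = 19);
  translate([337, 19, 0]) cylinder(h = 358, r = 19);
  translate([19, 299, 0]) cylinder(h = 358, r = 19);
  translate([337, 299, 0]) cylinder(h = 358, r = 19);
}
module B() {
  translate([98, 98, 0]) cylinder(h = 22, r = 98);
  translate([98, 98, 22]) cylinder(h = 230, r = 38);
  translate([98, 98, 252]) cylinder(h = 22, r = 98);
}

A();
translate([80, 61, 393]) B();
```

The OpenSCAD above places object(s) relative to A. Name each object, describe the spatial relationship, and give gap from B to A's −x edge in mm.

A is a stool. B is a spool. The spool is on top of the stool, centred. The gap from the spool to the stool's −x edge is 80 mm.

The spool's min-x is at 80; the stool's min-x is 0; gap = 80 mm.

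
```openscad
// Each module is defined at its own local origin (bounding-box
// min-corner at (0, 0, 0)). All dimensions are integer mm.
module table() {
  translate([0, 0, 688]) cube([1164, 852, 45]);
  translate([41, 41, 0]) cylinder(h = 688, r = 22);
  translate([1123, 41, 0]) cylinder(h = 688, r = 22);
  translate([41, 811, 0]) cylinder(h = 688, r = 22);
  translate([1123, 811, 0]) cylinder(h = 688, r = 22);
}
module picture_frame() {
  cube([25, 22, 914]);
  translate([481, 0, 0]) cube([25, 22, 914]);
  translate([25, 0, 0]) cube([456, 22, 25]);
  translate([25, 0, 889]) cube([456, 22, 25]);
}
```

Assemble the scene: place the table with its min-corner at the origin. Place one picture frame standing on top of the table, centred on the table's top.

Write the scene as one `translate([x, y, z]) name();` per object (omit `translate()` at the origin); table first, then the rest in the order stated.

table();
translate([329, 415, 733]) picture_frame();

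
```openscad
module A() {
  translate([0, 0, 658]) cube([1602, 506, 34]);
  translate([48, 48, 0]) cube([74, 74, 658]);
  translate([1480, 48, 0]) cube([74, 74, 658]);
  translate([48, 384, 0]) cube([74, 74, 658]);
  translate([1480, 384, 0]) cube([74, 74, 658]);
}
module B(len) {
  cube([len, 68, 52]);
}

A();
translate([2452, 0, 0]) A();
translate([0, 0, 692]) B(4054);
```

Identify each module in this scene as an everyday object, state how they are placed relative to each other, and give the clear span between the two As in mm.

Second table starts at x = 2452; first ends at x = 1602; clear span = 2452 − 1602 = 850 mm.

A is a table. B is a beam. A beam spans the tops of two tables. The clear span between the two tables is 850 mm.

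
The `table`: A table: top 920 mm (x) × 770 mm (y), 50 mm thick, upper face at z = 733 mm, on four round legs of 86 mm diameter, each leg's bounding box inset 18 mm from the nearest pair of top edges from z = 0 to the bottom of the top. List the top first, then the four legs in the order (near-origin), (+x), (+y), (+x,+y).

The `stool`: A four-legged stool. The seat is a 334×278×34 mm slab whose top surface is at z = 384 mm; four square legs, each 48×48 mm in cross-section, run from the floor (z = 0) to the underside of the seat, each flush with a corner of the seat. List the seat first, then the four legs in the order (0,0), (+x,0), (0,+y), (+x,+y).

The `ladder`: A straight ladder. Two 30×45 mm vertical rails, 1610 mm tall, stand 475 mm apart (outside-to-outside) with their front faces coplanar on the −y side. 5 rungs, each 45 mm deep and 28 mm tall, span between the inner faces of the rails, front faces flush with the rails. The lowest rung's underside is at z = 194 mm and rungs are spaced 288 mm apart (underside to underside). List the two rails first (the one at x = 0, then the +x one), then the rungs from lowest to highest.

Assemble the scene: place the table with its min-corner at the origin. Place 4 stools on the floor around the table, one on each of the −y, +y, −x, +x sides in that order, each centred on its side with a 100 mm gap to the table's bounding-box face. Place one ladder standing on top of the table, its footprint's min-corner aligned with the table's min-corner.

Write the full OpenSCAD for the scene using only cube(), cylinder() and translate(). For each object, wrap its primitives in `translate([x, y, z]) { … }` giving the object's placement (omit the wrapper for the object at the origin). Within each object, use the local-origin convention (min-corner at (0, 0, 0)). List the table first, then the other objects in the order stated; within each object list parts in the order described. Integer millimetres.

translate([0, 0, 683]) cube([920, 770, 50]);
translate([61, 61, 0]) cylinder(h = 683, r = 43);
translate([859, 61, 0]) cylinder(h = 683, r = 43);
translate([61, 709, 0]) cylinder(h = 683, r = 43);
translate([859, 709, 0]) cylinder(h = 683, r = 43);
translate([293, -378, 0]) {
  translate([0, 0, 350]) cube([334, 278, 34]);
  cube([48, 48, 350]);
  translate([286, 0, 0]) cube([48, 48, 350]);
  translate([0, 230, 0]) cube([48, 48, 350]);
  translate([286, 230, 0]) cube([48, 48, 350]);
}
translate([293, 870, 0]) {
  translate([0, 0, 350]) cube([334, 278, 34]);
  cube([48, 48, 350]);
  translate([286, 0, 0]) cube([48, 48, 350]);
  translate([0, 230, 0]) cube([48, 48, 350]);
  translate([286, 230, 0]) cube([48, 48, 350]);
}
translate([-434, 246, 0]) {
  translate([0, 0, 350]) cube([334, 278, 34]);
  cube([48, 48, 350]);
  translate([286, 0, 0]) cube([48, 48, 350]);
  translate([0, 230, 0]) cube([48, 48, 350]);
  translate([286, 230, 0]) cube([48, 48, 350]);
}
translate([1020, 246, 0]) {
  translate([0, 0, 350]) cube([334, 278, 34]);
  cube([48, 48, 350]);
  translate([286, 0, 0]) cube([48, 48, 350]);
  translate([0, 230, 0]) cube([48, 48, 350]);
  translate([286, 230, 0]) cube([48, 48, 350]);
}
translate([0, 0, 733]) {
  cube([30, 45, 1610]);
  translate([445, 0, 0]) cube([30, 45, 1610]);
  translate([30, 0, 194]) cube([415, 45, 28]);
  translate([30, 0, 482]) cube([415, 45, 28]);
  translate([30, 0, 770]) cube([415, 45, 28]);
  translate([30, 0, 1058]) cube([415, 45, 28]);
  translate([30, 0, 1346]) cube([415, 45, 28]);
}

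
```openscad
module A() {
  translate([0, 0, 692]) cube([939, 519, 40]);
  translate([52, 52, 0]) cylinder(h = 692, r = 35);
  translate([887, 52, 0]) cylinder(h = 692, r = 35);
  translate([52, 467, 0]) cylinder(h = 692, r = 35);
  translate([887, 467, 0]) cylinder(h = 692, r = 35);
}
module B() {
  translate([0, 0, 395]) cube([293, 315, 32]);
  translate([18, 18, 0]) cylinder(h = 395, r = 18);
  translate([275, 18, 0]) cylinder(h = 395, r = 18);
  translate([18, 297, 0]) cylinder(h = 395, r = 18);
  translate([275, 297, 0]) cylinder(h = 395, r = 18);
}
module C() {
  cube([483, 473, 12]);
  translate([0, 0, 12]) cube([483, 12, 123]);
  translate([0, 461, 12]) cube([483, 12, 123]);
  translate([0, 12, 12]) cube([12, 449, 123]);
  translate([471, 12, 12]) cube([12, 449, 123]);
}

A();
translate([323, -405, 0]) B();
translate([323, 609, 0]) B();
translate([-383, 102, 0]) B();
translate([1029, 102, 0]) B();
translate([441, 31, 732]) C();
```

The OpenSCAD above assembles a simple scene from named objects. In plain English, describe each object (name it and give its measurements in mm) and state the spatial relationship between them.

A is a table with a 939×519 mm rectangular top, 40 mm thick, top surface at z = 732 mm, supported by four round legs of 70 mm diameter, each leg's bounding box inset 17 mm from the nearest pair of top edges, running from the floor.

B is a simple wooden stool: a rectangular seat 293 mm (x) by 315 mm (y), 32 mm thick, top face at z = 427 mm, on four round legs, each 36 mm in diameter. The legs rest on z = 0, each leg's axis is inset half a diameter from the nearest pair of seat edges (so the leg's bounding box is flush with the corner).

C is an open storage box with external size 483×473×135 mm and wall thickness 12 mm (the base is also 12 mm thick). The base covers the whole footprint; the four walls stand on the base, with the y-facing walls full-width and the x-facing walls fitting between their inner faces.

Four stools sit around the table at the −y, +y, −x, +x sides. The open box is on top of the table.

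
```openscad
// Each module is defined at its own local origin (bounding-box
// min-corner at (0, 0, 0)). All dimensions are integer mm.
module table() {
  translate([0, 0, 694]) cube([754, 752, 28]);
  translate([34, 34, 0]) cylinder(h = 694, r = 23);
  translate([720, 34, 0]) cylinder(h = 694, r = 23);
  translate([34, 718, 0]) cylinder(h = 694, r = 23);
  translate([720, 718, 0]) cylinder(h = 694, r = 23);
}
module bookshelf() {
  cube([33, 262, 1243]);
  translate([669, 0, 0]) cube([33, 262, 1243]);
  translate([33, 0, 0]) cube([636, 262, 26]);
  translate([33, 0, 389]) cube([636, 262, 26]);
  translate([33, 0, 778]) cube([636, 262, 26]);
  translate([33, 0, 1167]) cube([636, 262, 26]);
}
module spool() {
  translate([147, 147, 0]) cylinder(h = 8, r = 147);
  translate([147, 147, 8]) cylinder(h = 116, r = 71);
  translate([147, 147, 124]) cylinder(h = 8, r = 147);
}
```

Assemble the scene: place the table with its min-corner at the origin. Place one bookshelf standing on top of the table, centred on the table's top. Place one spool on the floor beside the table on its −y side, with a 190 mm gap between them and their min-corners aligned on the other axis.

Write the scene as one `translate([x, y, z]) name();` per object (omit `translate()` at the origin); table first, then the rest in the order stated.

table();
translate([26, 245, 722]) bookshelf();
translate([0, -484, 0]) spool();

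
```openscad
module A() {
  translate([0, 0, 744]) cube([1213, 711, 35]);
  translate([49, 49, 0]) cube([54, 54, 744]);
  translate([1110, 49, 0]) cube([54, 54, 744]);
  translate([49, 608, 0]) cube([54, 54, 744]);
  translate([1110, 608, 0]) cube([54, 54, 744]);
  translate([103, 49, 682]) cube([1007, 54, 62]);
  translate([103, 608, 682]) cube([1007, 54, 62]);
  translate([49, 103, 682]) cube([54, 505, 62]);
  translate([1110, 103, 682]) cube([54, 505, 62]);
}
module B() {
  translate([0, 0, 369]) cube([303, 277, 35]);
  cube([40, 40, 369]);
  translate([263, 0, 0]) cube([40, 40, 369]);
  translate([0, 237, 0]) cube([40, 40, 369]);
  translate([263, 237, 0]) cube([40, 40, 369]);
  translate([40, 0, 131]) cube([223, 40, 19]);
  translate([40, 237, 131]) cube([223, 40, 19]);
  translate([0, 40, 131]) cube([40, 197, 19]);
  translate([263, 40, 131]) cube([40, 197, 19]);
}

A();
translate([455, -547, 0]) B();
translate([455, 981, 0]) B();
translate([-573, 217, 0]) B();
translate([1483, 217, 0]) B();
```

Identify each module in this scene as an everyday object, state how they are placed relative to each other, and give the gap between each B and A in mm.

Each stool's nearest face is 270 mm from the table's bounding box.

A is a table. B is a stool. Four stools sit around the table at the −y, +y, −x, +x sides. The gap between each stool and the table is 270 mm.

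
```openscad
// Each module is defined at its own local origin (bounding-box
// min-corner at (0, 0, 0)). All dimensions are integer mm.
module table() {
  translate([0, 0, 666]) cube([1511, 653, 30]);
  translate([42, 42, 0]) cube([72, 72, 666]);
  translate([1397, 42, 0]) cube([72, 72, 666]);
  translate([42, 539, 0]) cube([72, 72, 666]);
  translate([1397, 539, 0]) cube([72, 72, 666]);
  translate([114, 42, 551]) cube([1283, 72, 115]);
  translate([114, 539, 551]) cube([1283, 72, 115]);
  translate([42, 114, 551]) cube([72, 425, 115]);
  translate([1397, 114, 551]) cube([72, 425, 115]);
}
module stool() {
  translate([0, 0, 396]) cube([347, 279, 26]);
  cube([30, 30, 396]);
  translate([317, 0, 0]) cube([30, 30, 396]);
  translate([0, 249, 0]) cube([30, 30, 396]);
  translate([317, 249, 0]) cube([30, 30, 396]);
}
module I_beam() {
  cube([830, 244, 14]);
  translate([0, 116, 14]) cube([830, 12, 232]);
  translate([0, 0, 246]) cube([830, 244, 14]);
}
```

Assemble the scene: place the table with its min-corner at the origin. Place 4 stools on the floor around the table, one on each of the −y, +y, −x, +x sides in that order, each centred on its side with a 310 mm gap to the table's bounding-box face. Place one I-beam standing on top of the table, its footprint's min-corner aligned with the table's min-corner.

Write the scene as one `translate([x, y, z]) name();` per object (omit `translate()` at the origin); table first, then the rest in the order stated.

table();
translate([582, -589, 0]) stool();
translate([582, 963, 0]) stool();
translate([-657, 187, 0]) stool();
translate([1821, 187, 0]) stool();
translate([0, 0, 696]) I_beam();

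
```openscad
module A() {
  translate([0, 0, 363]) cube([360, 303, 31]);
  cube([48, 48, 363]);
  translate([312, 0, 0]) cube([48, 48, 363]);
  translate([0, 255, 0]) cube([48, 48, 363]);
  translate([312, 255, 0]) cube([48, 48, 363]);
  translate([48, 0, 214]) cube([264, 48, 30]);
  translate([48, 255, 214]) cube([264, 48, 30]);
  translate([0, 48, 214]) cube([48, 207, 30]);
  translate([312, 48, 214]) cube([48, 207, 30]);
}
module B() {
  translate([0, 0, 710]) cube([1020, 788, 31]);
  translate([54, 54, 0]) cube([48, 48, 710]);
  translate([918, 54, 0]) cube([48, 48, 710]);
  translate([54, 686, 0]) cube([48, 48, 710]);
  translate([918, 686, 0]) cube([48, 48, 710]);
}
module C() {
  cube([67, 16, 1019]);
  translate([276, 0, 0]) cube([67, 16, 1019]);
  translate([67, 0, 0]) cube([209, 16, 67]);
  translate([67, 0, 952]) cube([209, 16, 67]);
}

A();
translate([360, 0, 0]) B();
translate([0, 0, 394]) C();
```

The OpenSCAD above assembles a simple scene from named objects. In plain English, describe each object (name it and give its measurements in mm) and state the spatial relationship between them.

A is a simple wooden stool: a rectangular seat 360 mm (x) by 303 mm (y), 31 mm thick, top face at z = 394 mm, on four square legs, each 48×48 mm in cross-section. The legs rest on z = 0, each flush with a corner of the seat. Four stretchers, 48 mm wide and 30 mm tall, connect adjacent legs with their undersides at z = 214 mm, each running between the inner faces of the legs it joins and aligned with the legs' outer faces on the other axis.

B is a table: top 1020 mm (x) × 788 mm (y), 31 mm thick, upper face at z = 741 mm, on four 48×48 mm square legs, each inset 54 mm from the nearest pair of top edges, running from z = 0 to the bottom of the top.

C is a picture frame with a 209×885 mm rectangular opening (x by z) and a uniform 67 mm border on every side. Frame depth is 16 mm along y. It is built from two vertical stiles running the full outside height and two horizontal rails spanning the gap between the stiles.

The table is against the stool's +x side, with their −y faces flush. The picture frame is on top of the stool.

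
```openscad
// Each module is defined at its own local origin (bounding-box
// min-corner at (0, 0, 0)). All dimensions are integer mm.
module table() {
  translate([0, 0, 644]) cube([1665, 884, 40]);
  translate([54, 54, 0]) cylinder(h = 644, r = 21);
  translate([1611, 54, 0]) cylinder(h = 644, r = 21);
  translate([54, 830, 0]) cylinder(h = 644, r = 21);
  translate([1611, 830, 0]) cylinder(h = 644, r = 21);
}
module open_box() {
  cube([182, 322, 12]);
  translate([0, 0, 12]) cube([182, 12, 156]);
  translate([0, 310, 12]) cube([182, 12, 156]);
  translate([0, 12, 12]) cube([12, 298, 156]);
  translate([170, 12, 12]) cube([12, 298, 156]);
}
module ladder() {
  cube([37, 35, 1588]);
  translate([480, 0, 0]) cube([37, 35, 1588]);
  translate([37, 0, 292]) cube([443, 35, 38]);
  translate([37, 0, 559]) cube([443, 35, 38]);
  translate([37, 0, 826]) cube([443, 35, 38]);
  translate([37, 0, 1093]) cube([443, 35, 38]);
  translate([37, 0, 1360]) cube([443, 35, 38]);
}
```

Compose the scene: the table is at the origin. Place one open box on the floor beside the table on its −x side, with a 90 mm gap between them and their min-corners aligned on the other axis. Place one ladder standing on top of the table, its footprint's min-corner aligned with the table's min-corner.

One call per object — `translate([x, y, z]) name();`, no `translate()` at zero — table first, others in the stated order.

table();
translate([-272, 0, 0]) open_box();
translate([0, 0, 684]) ladder();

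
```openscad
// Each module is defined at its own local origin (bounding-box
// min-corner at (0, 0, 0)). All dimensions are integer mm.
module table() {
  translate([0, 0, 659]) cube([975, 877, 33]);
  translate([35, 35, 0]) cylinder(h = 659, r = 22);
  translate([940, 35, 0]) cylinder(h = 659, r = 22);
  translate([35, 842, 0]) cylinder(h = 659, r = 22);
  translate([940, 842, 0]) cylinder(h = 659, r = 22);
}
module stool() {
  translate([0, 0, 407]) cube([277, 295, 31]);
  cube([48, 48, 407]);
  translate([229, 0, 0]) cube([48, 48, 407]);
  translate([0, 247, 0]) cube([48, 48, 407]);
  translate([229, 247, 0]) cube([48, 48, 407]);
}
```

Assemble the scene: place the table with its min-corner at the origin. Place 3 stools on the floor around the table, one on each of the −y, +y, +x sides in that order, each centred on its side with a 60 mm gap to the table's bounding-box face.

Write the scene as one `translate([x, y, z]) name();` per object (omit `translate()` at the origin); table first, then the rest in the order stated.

table();
translate([349, -355, 0]) stool();
translate([349, 937, 0]) stool();
translate([1035, 291, 0]) stool();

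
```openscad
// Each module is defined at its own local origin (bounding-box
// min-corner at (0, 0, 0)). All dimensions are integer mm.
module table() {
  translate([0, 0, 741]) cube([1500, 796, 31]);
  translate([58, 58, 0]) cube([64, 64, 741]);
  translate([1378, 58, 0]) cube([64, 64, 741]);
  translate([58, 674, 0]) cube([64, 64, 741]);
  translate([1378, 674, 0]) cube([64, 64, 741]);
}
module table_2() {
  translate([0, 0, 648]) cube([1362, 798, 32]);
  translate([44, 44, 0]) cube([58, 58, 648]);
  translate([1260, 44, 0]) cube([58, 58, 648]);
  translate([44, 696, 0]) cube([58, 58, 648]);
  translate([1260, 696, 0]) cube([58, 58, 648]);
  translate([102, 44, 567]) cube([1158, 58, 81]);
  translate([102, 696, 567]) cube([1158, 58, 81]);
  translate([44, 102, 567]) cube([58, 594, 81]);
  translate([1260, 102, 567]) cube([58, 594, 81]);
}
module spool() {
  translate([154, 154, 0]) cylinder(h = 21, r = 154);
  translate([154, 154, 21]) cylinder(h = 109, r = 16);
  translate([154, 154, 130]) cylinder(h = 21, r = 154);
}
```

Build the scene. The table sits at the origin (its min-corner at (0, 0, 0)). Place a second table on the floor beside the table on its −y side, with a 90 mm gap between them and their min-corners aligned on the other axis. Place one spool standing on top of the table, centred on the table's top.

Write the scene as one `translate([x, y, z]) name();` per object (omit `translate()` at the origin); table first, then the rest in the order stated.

table();
translate([0, -888, 0]) table_2();
translate([596, 244, 772]) spool();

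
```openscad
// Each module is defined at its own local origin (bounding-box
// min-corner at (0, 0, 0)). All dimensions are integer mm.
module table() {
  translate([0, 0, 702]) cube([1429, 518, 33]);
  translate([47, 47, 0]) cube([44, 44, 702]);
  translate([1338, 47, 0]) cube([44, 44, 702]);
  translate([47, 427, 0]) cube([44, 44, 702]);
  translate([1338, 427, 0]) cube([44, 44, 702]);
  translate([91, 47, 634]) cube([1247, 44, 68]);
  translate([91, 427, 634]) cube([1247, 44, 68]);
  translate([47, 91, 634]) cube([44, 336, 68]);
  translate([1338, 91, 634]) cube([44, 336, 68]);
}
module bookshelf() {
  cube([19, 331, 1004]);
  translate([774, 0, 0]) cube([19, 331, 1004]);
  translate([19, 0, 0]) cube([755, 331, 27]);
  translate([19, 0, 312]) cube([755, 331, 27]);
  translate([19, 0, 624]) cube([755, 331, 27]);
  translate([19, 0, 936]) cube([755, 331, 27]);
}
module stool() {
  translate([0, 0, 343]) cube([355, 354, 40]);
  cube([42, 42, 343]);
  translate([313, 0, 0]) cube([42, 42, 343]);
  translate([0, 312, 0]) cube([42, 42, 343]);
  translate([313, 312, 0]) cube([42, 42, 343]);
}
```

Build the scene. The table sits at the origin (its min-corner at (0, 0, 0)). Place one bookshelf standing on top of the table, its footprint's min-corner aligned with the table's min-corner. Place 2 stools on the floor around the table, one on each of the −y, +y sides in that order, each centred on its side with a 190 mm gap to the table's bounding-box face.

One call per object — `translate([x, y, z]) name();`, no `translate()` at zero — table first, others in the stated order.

table();
translate([0, 0, 735]) bookshelf();
translate([537, -544, 0]) stool();
translate([537, 708, 0]) stool();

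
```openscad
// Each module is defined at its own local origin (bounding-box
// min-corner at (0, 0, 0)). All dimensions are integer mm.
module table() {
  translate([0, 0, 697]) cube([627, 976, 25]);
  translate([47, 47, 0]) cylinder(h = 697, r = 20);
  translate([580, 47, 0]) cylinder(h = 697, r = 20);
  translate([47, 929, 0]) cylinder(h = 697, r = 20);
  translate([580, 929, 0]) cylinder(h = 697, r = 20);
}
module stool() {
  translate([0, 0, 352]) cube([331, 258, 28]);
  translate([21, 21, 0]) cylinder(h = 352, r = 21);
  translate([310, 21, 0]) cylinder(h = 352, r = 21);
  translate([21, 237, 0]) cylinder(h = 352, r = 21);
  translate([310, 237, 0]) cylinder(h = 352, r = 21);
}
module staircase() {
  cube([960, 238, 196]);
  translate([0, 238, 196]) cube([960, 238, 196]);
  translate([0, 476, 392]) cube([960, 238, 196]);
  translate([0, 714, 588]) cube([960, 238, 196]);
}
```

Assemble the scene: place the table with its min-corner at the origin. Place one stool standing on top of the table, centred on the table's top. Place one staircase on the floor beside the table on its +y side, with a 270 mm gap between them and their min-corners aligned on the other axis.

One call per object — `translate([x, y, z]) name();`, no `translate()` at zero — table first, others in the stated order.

table();
translate([148, 359, 722]) stool();
translate([0, 1246, 0]) staircase();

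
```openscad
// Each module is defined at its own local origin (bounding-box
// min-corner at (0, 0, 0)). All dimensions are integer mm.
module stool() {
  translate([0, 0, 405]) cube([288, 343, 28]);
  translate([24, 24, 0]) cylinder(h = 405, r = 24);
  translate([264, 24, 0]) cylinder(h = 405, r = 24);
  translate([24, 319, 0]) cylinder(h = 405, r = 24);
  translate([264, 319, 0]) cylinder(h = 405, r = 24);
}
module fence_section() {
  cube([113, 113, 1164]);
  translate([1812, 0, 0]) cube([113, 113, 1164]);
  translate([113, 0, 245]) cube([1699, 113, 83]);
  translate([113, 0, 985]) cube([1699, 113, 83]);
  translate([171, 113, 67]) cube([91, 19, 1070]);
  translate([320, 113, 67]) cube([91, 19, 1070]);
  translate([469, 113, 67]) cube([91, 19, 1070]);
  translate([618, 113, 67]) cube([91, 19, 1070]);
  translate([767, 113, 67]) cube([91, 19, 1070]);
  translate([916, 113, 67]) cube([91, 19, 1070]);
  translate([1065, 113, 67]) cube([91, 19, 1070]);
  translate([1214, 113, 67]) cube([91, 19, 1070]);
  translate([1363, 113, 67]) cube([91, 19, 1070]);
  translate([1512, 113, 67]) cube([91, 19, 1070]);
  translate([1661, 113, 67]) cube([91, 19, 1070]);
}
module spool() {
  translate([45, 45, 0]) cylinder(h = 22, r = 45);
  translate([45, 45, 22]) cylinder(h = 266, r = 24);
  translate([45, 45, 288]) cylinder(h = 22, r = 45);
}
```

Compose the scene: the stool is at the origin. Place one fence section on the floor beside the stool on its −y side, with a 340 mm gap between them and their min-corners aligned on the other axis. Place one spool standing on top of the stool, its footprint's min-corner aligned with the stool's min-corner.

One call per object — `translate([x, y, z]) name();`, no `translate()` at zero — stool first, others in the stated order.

stool();
translate([0, -472, 0]) fence_section();
translate([0, 0, 433]) spool();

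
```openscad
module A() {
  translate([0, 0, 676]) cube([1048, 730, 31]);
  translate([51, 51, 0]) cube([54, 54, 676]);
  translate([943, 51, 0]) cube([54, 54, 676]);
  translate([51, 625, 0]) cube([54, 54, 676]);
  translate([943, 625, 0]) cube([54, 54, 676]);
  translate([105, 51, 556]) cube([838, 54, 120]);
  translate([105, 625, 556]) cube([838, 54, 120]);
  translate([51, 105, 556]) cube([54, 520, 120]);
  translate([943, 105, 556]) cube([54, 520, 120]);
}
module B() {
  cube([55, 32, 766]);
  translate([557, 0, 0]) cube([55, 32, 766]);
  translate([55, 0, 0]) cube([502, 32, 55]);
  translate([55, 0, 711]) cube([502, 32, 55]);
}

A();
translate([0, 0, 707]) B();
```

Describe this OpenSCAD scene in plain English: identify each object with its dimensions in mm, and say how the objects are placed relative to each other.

A is a rectangular dining table. The top is 1048×730×31 mm with its upper surface at z = 707 mm. It stands on four 54×54 mm square legs, each inset 51 mm from the nearest pair of top edges, running from the floor to the underside of the top. Four apron rails, 54 mm thick and 120 mm tall, run between adjacent legs with their top edges flush with the underside of the top and their outer faces flush with the legs' outer faces.

B is a picture frame with a 502×656 mm rectangular opening (x by z) and a uniform 55 mm border on every side. Frame depth is 32 mm along y. It is built from two vertical stiles running the full outside height and two horizontal rails spanning the gap between the stiles.

The picture frame is on top of the table.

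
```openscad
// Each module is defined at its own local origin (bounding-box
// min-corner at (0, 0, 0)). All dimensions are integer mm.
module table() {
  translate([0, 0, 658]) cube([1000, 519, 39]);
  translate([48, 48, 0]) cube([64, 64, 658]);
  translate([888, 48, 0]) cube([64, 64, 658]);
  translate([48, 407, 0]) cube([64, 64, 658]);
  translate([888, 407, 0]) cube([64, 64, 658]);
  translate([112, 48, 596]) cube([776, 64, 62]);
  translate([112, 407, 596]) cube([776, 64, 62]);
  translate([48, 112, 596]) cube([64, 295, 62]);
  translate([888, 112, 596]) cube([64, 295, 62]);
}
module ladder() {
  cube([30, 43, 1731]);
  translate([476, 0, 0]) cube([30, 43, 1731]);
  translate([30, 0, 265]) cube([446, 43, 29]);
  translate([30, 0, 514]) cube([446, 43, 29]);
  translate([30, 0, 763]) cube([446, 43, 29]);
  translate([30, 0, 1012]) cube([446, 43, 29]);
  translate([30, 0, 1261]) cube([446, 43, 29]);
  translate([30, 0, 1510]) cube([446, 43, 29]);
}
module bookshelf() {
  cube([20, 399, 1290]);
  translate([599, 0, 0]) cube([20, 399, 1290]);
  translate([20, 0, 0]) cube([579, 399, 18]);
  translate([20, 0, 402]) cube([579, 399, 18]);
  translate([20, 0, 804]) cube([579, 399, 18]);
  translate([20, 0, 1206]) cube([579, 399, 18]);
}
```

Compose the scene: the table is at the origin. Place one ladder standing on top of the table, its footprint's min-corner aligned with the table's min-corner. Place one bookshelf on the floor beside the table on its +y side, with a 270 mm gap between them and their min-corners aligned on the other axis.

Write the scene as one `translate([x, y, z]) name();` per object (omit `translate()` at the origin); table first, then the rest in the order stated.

table();
translate([0, 0, 697]) ladder();
translate([0, 789, 0]) bookshelf();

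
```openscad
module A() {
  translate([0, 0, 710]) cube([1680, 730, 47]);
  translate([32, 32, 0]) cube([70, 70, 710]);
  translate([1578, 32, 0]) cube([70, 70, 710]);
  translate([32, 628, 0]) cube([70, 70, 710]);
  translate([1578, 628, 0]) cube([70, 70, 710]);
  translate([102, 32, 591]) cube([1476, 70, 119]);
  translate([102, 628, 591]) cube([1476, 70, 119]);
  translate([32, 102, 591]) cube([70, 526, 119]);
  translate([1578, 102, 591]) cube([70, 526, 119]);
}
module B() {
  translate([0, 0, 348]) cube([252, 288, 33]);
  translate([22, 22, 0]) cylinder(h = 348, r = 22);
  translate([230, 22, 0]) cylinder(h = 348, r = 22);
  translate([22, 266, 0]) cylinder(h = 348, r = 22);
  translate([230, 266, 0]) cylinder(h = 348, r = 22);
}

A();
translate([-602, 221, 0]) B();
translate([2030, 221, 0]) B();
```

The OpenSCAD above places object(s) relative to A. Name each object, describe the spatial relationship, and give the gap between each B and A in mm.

A is a table. B is a stool. Two stools sit around the table at the −x, +x sides. The gap between each stool and the table is 350 mm.

Each stool's nearest face is 350 mm from the table's bounding box.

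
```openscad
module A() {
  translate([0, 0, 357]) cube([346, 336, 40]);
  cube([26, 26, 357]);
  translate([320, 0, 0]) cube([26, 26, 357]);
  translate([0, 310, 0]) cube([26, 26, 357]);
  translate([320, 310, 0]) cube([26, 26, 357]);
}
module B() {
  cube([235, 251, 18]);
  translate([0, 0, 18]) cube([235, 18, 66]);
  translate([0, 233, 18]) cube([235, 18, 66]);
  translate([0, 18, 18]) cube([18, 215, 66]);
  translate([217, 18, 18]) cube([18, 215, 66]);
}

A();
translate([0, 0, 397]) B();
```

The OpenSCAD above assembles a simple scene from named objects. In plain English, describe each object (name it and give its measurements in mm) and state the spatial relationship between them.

A is a four-legged stool. The seat is 346×336 mm, 40 mm thick, top at z = 397 mm. It stands on four square legs, each 26×26 mm in cross-section, from z = 0 to the seat underside, each flush with a corner of the seat.

B is an open-topped rectangular box: outside dimensions 235×251×84 mm, with a uniform wall and base thickness of 18 mm. The base is a full 235×251 slab on the floor; four walls sit on top of the base. The front and back walls (the −y and +y sides) span the full width; the two side walls fit between them.

The open box is on top of the stool.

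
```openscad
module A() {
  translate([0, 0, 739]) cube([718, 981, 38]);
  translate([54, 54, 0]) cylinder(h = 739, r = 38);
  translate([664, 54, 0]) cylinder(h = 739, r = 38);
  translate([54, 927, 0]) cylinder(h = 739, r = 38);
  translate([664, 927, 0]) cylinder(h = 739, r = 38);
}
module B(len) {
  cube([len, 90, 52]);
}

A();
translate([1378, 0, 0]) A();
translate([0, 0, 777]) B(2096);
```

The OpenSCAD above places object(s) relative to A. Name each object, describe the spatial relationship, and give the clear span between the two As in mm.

A is a table. B is a beam. A beam spans the tops of two tables. The clear span between the two tables is 660 mm.

Second table starts at x = 1378; first ends at x = 718; clear span = 1378 − 718 = 660 mm.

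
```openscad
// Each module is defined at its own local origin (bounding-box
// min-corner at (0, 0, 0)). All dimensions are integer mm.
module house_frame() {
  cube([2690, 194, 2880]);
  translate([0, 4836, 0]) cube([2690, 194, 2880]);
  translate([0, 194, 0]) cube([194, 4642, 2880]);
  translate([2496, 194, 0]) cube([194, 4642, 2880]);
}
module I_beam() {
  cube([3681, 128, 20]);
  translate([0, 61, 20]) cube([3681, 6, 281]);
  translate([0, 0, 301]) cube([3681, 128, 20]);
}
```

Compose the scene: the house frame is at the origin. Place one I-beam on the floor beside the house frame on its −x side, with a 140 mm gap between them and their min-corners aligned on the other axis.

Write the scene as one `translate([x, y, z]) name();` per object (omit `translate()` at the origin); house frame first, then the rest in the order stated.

house_frame();
translate([-3821, 0, 0]) I_beam();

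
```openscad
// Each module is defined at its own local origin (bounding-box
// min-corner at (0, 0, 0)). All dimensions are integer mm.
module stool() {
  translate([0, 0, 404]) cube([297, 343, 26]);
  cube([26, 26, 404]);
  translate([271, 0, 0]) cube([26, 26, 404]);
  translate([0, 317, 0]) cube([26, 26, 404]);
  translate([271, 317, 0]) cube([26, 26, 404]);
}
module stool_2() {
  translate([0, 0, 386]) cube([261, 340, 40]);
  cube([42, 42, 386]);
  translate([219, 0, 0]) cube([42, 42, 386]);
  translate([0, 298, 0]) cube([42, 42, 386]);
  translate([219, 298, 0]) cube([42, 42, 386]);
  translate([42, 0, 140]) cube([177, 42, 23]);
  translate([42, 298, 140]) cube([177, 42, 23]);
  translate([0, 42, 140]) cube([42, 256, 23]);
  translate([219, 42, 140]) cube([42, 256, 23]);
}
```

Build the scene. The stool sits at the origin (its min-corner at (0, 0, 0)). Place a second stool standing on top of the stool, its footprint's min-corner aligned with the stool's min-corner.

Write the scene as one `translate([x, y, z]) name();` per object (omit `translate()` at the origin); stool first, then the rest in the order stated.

stool();
translate([0, 0, 430]) stool_2();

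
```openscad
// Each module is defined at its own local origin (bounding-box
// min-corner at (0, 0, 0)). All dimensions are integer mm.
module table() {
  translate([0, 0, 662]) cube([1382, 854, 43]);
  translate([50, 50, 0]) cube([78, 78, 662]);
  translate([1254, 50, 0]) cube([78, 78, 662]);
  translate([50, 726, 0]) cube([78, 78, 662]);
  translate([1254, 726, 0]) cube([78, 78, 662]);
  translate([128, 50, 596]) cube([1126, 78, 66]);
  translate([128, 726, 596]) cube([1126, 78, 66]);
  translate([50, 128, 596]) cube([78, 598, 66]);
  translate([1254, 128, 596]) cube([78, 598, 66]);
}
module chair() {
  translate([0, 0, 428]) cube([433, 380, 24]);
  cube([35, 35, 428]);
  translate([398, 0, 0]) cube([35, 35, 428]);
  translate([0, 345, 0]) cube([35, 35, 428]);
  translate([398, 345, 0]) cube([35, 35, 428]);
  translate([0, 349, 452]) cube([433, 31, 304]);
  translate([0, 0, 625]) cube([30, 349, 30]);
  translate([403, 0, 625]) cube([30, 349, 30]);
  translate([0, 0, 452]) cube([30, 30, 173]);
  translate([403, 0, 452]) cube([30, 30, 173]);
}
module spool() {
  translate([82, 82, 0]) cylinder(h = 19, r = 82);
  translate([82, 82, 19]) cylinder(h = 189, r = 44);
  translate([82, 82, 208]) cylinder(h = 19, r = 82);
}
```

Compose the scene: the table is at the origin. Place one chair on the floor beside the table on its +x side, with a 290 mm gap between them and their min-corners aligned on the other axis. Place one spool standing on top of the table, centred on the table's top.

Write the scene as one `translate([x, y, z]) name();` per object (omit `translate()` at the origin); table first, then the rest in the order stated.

table();
translate([1672, 0, 0]) chair();
translate([609, 345, 705]) spool();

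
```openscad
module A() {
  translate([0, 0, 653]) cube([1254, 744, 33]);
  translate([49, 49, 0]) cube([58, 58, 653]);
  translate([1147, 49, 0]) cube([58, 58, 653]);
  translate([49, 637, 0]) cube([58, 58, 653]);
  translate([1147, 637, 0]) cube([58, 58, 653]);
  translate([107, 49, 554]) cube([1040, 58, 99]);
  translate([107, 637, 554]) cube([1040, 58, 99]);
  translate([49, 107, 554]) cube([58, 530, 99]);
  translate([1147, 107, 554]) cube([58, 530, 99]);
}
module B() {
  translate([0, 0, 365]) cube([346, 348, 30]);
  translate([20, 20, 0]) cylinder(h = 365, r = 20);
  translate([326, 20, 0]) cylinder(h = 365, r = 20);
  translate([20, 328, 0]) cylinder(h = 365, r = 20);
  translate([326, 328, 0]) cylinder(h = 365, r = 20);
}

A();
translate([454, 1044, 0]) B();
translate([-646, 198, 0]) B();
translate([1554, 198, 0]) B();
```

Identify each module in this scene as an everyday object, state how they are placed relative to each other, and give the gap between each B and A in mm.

A is a table. B is a stool. Three stools sit around the table at the +y, −x, +x sides. The gap between each stool and the table is 300 mm.

Each stool's nearest face is 300 mm from the table's bounding box.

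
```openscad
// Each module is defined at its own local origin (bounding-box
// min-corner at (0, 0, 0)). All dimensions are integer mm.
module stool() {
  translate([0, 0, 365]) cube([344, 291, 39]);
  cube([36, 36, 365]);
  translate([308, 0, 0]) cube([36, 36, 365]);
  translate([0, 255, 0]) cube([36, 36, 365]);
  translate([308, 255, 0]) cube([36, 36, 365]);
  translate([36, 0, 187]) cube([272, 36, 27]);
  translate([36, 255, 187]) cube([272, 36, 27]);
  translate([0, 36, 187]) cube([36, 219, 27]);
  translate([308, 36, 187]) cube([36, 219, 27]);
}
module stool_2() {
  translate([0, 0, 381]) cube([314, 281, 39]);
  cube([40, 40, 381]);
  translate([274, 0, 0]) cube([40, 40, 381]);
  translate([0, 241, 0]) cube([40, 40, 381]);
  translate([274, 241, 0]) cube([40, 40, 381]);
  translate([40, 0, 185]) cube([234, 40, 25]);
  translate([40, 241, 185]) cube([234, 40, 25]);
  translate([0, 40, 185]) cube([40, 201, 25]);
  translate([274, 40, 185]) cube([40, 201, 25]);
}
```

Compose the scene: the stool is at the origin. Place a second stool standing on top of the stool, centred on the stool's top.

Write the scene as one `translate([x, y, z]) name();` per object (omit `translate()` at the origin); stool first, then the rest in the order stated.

stool();
translate([15, 5, 404]) stool_2();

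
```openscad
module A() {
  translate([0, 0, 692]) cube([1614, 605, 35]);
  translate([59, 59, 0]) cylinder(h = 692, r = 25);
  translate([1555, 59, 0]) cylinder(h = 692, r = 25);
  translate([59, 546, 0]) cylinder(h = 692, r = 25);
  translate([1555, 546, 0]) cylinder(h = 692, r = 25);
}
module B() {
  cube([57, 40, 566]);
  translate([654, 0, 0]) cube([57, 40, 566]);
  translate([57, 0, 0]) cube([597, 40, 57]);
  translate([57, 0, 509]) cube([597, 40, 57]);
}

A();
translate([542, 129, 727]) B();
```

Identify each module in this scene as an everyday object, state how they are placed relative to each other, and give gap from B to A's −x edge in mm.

A is a table. B is a picture frame. The picture frame is on top of the table. The gap from the picture frame to the table's −x edge is 542 mm.

The picture frame's min-x is at 542; the table's min-x is 0; gap = 542 mm.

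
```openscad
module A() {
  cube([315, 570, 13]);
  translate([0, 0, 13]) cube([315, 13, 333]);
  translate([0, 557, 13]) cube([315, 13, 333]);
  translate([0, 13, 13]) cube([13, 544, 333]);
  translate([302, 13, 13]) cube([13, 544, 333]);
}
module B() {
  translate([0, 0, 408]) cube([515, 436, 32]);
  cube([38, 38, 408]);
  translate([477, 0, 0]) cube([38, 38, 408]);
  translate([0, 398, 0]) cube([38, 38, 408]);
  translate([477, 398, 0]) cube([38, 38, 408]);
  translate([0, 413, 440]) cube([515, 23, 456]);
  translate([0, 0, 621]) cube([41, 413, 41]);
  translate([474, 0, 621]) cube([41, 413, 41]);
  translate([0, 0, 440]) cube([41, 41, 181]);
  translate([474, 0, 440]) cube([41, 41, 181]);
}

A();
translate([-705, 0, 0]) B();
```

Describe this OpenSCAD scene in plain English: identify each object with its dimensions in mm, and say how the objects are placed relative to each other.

A is an open storage box with external size 315×570×346 mm and wall thickness 13 mm (the base is also 13 mm thick). The base covers the whole footprint; the four walls stand on the base, with the y-facing walls full-width and the x-facing walls fitting between their inner faces.

B is a chair: 515×436 mm seat, 32 mm thick, top at z = 440 mm, on four 38 mm square corner legs flush with the seat edges. A 23 mm thick backrest slab spans the full seat width, extending 456 mm above the seat top, its back face flush with the seat's +y edge. Two armrests of 41×41 mm section run along each side from the seat's front edge to the front of the backrest, top faces 222 mm above the seat top and outer faces flush with the seat's x-edges; a 41×41 mm post under the front of each armrest stands on the seat at the front corner.

The chair is on the floor beside the open box on its −x side.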